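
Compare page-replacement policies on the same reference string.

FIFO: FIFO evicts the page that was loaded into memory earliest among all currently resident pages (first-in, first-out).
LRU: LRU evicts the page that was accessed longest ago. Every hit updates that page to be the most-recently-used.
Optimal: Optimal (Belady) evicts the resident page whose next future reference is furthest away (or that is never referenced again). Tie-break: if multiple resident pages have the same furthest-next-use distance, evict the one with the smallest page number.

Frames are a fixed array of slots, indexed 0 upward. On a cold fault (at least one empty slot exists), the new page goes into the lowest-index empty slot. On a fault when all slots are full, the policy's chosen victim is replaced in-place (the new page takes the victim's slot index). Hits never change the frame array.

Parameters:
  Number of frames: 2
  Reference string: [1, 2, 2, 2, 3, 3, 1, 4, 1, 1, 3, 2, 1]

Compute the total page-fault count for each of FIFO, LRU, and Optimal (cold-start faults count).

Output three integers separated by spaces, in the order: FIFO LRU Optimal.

Answer: 8 8 6

Derivation:
--- FIFO ---
  step 0: ref 1 -> FAULT, frames=[1,-] (faults so far: 1)
  step 1: ref 2 -> FAULT, frames=[1,2] (faults so far: 2)
  step 2: ref 2 -> HIT, frames=[1,2] (faults so far: 2)
  step 3: ref 2 -> HIT, frames=[1,2] (faults so far: 2)
  step 4: ref 3 -> FAULT, evict 1, frames=[3,2] (faults so far: 3)
  step 5: ref 3 -> HIT, frames=[3,2] (faults so far: 3)
  step 6: ref 1 -> FAULT, evict 2, frames=[3,1] (faults so far: 4)
  step 7: ref 4 -> FAULT, evict 3, frames=[4,1] (faults so far: 5)
  step 8: ref 1 -> HIT, frames=[4,1] (faults so far: 5)
  step 9: ref 1 -> HIT, frames=[4,1] (faults so far: 5)
  step 10: ref 3 -> FAULT, evict 1, frames=[4,3] (faults so far: 6)
  step 11: ref 2 -> FAULT, evict 4, frames=[2,3] (faults so far: 7)
  step 12: ref 1 -> FAULT, evict 3, frames=[2,1] (faults so far: 8)
  FIFO total faults: 8
--- LRU ---
  step 0: ref 1 -> FAULT, frames=[1,-] (faults so far: 1)
  step 1: ref 2 -> FAULT, frames=[1,2] (faults so far: 2)
  step 2: ref 2 -> HIT, frames=[1,2] (faults so far: 2)
  step 3: ref 2 -> HIT, frames=[1,2] (faults so far: 2)
  step 4: ref 3 -> FAULT, evict 1, frames=[3,2] (faults so far: 3)
  step 5: ref 3 -> HIT, frames=[3,2] (faults so far: 3)
  step 6: ref 1 -> FAULT, evict 2, frames=[3,1] (faults so far: 4)
  step 7: ref 4 -> FAULT, evict 3, frames=[4,1] (faults so far: 5)
  step 8: ref 1 -> HIT, frames=[4,1] (faults so far: 5)
  step 9: ref 1 -> HIT, frames=[4,1] (faults so far: 5)
  step 10: ref 3 -> FAULT, evict 4, frames=[3,1] (faults so far: 6)
  step 11: ref 2 -> FAULT, evict 1, frames=[3,2] (faults so far: 7)
  step 12: ref 1 -> FAULT, evict 3, frames=[1,2] (faults so far: 8)
  LRU total faults: 8
--- Optimal ---
  step 0: ref 1 -> FAULT, frames=[1,-] (faults so far: 1)
  step 1: ref 2 -> FAULT, frames=[1,2] (faults so far: 2)
  step 2: ref 2 -> HIT, frames=[1,2] (faults so far: 2)
  step 3: ref 2 -> HIT, frames=[1,2] (faults so far: 2)
  step 4: ref 3 -> FAULT, evict 2, frames=[1,3] (faults so far: 3)
  step 5: ref 3 -> HIT, frames=[1,3] (faults so far: 3)
  step 6: ref 1 -> HIT, frames=[1,3] (faults so far: 3)
  step 7: ref 4 -> FAULT, evict 3, frames=[1,4] (faults so far: 4)
  step 8: ref 1 -> HIT, frames=[1,4] (faults so far: 4)
  step 9: ref 1 -> HIT, frames=[1,4] (faults so far: 4)
  step 10: ref 3 -> FAULT, evict 4, frames=[1,3] (faults so far: 5)
  step 11: ref 2 -> FAULT, evict 3, frames=[1,2] (faults so far: 6)
  step 12: ref 1 -> HIT, frames=[1,2] (faults so far: 6)
  Optimal total faults: 6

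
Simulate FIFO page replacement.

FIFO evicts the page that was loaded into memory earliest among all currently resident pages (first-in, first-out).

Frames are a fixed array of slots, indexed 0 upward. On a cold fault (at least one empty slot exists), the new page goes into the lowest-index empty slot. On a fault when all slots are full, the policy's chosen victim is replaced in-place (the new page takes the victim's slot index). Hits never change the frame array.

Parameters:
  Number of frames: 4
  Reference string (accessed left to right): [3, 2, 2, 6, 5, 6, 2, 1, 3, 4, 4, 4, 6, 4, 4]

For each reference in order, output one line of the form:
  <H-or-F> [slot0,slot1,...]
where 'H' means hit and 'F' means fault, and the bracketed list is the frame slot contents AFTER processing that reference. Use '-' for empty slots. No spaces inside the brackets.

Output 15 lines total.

F [3,-,-,-]
F [3,2,-,-]
H [3,2,-,-]
F [3,2,6,-]
F [3,2,6,5]
H [3,2,6,5]
H [3,2,6,5]
F [1,2,6,5]
F [1,3,6,5]
F [1,3,4,5]
H [1,3,4,5]
H [1,3,4,5]
F [1,3,4,6]
H [1,3,4,6]
H [1,3,4,6]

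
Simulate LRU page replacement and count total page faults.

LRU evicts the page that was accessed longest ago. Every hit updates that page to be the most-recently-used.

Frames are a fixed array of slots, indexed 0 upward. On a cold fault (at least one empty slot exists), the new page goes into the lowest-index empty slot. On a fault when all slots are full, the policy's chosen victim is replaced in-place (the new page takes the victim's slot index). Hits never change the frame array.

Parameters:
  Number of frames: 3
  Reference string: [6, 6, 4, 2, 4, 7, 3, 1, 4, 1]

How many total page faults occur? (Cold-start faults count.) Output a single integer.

Step 0: ref 6 → FAULT, frames=[6,-,-]
Step 1: ref 6 → HIT, frames=[6,-,-]
Step 2: ref 4 → FAULT, frames=[6,4,-]
Step 3: ref 2 → FAULT, frames=[6,4,2]
Step 4: ref 4 → HIT, frames=[6,4,2]
Step 5: ref 7 → FAULT (evict 6), frames=[7,4,2]
Step 6: ref 3 → FAULT (evict 2), frames=[7,4,3]
Step 7: ref 1 → FAULT (evict 4), frames=[7,1,3]
Step 8: ref 4 → FAULT (evict 7), frames=[4,1,3]
Step 9: ref 1 → HIT, frames=[4,1,3]
Total faults: 7

Answer: 7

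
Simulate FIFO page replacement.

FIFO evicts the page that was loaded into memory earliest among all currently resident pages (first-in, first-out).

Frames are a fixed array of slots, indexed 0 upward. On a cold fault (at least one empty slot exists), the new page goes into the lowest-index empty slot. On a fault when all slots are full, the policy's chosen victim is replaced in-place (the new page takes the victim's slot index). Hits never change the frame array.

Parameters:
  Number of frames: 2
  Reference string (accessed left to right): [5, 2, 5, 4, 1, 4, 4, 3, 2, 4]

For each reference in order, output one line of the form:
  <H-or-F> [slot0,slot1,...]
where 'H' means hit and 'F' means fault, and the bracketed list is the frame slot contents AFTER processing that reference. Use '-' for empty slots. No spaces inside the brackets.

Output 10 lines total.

F [5,-]
F [5,2]
H [5,2]
F [4,2]
F [4,1]
H [4,1]
H [4,1]
F [3,1]
F [3,2]
F [4,2]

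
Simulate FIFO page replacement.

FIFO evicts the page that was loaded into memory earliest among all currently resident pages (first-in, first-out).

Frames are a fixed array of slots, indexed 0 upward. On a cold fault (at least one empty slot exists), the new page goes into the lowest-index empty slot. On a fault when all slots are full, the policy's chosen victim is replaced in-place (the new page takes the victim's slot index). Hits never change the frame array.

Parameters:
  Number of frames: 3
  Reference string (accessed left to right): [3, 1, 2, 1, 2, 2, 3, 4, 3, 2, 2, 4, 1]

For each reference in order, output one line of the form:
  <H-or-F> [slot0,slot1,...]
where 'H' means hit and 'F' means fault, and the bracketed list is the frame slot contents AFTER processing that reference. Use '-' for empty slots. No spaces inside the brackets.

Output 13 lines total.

F [3,-,-]
F [3,1,-]
F [3,1,2]
H [3,1,2]
H [3,1,2]
H [3,1,2]
H [3,1,2]
F [4,1,2]
F [4,3,2]
H [4,3,2]
H [4,3,2]
H [4,3,2]
F [4,3,1]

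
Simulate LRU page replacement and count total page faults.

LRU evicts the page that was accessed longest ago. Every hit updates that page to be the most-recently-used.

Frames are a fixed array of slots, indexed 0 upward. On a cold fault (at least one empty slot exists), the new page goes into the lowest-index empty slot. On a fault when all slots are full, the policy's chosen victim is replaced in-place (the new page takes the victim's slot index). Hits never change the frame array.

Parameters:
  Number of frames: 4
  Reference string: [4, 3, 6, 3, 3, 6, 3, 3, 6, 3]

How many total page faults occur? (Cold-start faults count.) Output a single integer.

Answer: 3

Derivation:
Step 0: ref 4 → FAULT, frames=[4,-,-,-]
Step 1: ref 3 → FAULT, frames=[4,3,-,-]
Step 2: ref 6 → FAULT, frames=[4,3,6,-]
Step 3: ref 3 → HIT, frames=[4,3,6,-]
Step 4: ref 3 → HIT, frames=[4,3,6,-]
Step 5: ref 6 → HIT, frames=[4,3,6,-]
Step 6: ref 3 → HIT, frames=[4,3,6,-]
Step 7: ref 3 → HIT, frames=[4,3,6,-]
Step 8: ref 6 → HIT, frames=[4,3,6,-]
Step 9: ref 3 → HIT, frames=[4,3,6,-]
Total faults: 3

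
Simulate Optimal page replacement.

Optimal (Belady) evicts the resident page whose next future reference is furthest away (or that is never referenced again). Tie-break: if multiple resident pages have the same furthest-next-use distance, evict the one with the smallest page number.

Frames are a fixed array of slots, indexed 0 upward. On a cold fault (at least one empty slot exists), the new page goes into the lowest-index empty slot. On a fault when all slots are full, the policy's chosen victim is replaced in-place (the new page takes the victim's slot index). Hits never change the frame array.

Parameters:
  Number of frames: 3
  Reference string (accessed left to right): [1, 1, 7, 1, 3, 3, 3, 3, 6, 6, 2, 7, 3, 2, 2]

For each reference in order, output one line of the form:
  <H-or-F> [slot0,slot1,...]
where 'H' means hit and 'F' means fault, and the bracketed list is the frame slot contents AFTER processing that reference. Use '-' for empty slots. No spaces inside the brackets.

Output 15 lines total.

F [1,-,-]
H [1,-,-]
F [1,7,-]
H [1,7,-]
F [1,7,3]
H [1,7,3]
H [1,7,3]
H [1,7,3]
F [6,7,3]
H [6,7,3]
F [2,7,3]
H [2,7,3]
H [2,7,3]
H [2,7,3]
H [2,7,3]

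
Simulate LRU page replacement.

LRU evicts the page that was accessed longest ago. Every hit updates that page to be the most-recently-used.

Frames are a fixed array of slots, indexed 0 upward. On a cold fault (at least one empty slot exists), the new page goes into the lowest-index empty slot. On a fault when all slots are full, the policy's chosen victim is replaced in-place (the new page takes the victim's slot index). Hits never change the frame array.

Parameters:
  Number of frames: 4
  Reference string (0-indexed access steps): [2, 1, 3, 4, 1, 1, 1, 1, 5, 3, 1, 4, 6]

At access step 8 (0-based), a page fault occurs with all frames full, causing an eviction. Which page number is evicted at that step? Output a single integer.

Step 0: ref 2 -> FAULT, frames=[2,-,-,-]
Step 1: ref 1 -> FAULT, frames=[2,1,-,-]
Step 2: ref 3 -> FAULT, frames=[2,1,3,-]
Step 3: ref 4 -> FAULT, frames=[2,1,3,4]
Step 4: ref 1 -> HIT, frames=[2,1,3,4]
Step 5: ref 1 -> HIT, frames=[2,1,3,4]
Step 6: ref 1 -> HIT, frames=[2,1,3,4]
Step 7: ref 1 -> HIT, frames=[2,1,3,4]
Step 8: ref 5 -> FAULT, evict 2, frames=[5,1,3,4]
At step 8: evicted page 2

Answer: 2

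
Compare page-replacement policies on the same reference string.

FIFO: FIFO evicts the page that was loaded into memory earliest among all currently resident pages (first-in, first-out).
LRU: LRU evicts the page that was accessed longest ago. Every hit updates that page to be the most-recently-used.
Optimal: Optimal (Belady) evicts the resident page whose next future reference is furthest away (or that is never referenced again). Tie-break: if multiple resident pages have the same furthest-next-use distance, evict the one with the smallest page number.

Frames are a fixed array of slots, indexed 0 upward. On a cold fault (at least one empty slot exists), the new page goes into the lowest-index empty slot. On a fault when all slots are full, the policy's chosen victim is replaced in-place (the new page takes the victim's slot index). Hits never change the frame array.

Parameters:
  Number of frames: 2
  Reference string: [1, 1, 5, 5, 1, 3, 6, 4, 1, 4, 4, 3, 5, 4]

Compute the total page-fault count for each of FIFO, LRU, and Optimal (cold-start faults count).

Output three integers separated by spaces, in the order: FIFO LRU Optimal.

Answer: 9 9 7

Derivation:
--- FIFO ---
  step 0: ref 1 -> FAULT, frames=[1,-] (faults so far: 1)
  step 1: ref 1 -> HIT, frames=[1,-] (faults so far: 1)
  step 2: ref 5 -> FAULT, frames=[1,5] (faults so far: 2)
  step 3: ref 5 -> HIT, frames=[1,5] (faults so far: 2)
  step 4: ref 1 -> HIT, frames=[1,5] (faults so far: 2)
  step 5: ref 3 -> FAULT, evict 1, frames=[3,5] (faults so far: 3)
  step 6: ref 6 -> FAULT, evict 5, frames=[3,6] (faults so far: 4)
  step 7: ref 4 -> FAULT, evict 3, frames=[4,6] (faults so far: 5)
  step 8: ref 1 -> FAULT, evict 6, frames=[4,1] (faults so far: 6)
  step 9: ref 4 -> HIT, frames=[4,1] (faults so far: 6)
  step 10: ref 4 -> HIT, frames=[4,1] (faults so far: 6)
  step 11: ref 3 -> FAULT, evict 4, frames=[3,1] (faults so far: 7)
  step 12: ref 5 -> FAULT, evict 1, frames=[3,5] (faults so far: 8)
  step 13: ref 4 -> FAULT, evict 3, frames=[4,5] (faults so far: 9)
  FIFO total faults: 9
--- LRU ---
  step 0: ref 1 -> FAULT, frames=[1,-] (faults so far: 1)
  step 1: ref 1 -> HIT, frames=[1,-] (faults so far: 1)
  step 2: ref 5 -> FAULT, frames=[1,5] (faults so far: 2)
  step 3: ref 5 -> HIT, frames=[1,5] (faults so far: 2)
  step 4: ref 1 -> HIT, frames=[1,5] (faults so far: 2)
  step 5: ref 3 -> FAULT, evict 5, frames=[1,3] (faults so far: 3)
  step 6: ref 6 -> FAULT, evict 1, frames=[6,3] (faults so far: 4)
  step 7: ref 4 -> FAULT, evict 3, frames=[6,4] (faults so far: 5)
  step 8: ref 1 -> FAULT, evict 6, frames=[1,4] (faults so far: 6)
  step 9: ref 4 -> HIT, frames=[1,4] (faults so far: 6)
  step 10: ref 4 -> HIT, frames=[1,4] (faults so far: 6)
  step 11: ref 3 -> FAULT, evict 1, frames=[3,4] (faults so far: 7)
  step 12: ref 5 -> FAULT, evict 4, frames=[3,5] (faults so far: 8)
  step 13: ref 4 -> FAULT, evict 3, frames=[4,5] (faults so far: 9)
  LRU total faults: 9
--- Optimal ---
  step 0: ref 1 -> FAULT, frames=[1,-] (faults so far: 1)
  step 1: ref 1 -> HIT, frames=[1,-] (faults so far: 1)
  step 2: ref 5 -> FAULT, frames=[1,5] (faults so far: 2)
  step 3: ref 5 -> HIT, frames=[1,5] (faults so far: 2)
  step 4: ref 1 -> HIT, frames=[1,5] (faults so far: 2)
  step 5: ref 3 -> FAULT, evict 5, frames=[1,3] (faults so far: 3)
  step 6: ref 6 -> FAULT, evict 3, frames=[1,6] (faults so far: 4)
  step 7: ref 4 -> FAULT, evict 6, frames=[1,4] (faults so far: 5)
  step 8: ref 1 -> HIT, frames=[1,4] (faults so far: 5)
  step 9: ref 4 -> HIT, frames=[1,4] (faults so far: 5)
  step 10: ref 4 -> HIT, frames=[1,4] (faults so far: 5)
  step 11: ref 3 -> FAULT, evict 1, frames=[3,4] (faults so far: 6)
  step 12: ref 5 -> FAULT, evict 3, frames=[5,4] (faults so far: 7)
  step 13: ref 4 -> HIT, frames=[5,4] (faults so far: 7)
  Optimal total faults: 7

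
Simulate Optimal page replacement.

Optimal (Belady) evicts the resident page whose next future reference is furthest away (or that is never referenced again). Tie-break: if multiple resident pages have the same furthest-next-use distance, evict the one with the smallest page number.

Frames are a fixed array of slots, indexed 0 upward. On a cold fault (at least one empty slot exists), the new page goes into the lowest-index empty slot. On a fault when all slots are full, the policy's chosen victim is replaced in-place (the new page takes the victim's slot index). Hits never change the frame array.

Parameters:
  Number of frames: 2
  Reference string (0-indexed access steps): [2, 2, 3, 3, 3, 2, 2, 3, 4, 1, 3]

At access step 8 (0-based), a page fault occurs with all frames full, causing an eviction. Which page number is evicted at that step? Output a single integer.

Answer: 2

Derivation:
Step 0: ref 2 -> FAULT, frames=[2,-]
Step 1: ref 2 -> HIT, frames=[2,-]
Step 2: ref 3 -> FAULT, frames=[2,3]
Step 3: ref 3 -> HIT, frames=[2,3]
Step 4: ref 3 -> HIT, frames=[2,3]
Step 5: ref 2 -> HIT, frames=[2,3]
Step 6: ref 2 -> HIT, frames=[2,3]
Step 7: ref 3 -> HIT, frames=[2,3]
Step 8: ref 4 -> FAULT, evict 2, frames=[4,3]
At step 8: evicted page 2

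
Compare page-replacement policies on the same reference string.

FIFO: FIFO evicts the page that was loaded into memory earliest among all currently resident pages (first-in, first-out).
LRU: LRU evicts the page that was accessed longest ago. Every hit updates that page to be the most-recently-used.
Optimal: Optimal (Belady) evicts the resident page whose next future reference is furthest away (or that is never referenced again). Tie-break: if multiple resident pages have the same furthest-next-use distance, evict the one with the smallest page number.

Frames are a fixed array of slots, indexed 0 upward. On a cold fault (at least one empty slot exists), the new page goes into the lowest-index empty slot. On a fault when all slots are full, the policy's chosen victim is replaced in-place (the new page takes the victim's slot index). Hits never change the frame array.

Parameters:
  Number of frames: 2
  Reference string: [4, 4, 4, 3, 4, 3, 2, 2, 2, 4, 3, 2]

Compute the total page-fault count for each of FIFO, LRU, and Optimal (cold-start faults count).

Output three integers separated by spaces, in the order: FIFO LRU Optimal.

--- FIFO ---
  step 0: ref 4 -> FAULT, frames=[4,-] (faults so far: 1)
  step 1: ref 4 -> HIT, frames=[4,-] (faults so far: 1)
  step 2: ref 4 -> HIT, frames=[4,-] (faults so far: 1)
  step 3: ref 3 -> FAULT, frames=[4,3] (faults so far: 2)
  step 4: ref 4 -> HIT, frames=[4,3] (faults so far: 2)
  step 5: ref 3 -> HIT, frames=[4,3] (faults so far: 2)
  step 6: ref 2 -> FAULT, evict 4, frames=[2,3] (faults so far: 3)
  step 7: ref 2 -> HIT, frames=[2,3] (faults so far: 3)
  step 8: ref 2 -> HIT, frames=[2,3] (faults so far: 3)
  step 9: ref 4 -> FAULT, evict 3, frames=[2,4] (faults so far: 4)
  step 10: ref 3 -> FAULT, evict 2, frames=[3,4] (faults so far: 5)
  step 11: ref 2 -> FAULT, evict 4, frames=[3,2] (faults so far: 6)
  FIFO total faults: 6
--- LRU ---
  step 0: ref 4 -> FAULT, frames=[4,-] (faults so far: 1)
  step 1: ref 4 -> HIT, frames=[4,-] (faults so far: 1)
  step 2: ref 4 -> HIT, frames=[4,-] (faults so far: 1)
  step 3: ref 3 -> FAULT, frames=[4,3] (faults so far: 2)
  step 4: ref 4 -> HIT, frames=[4,3] (faults so far: 2)
  step 5: ref 3 -> HIT, frames=[4,3] (faults so far: 2)
  step 6: ref 2 -> FAULT, evict 4, frames=[2,3] (faults so far: 3)
  step 7: ref 2 -> HIT, frames=[2,3] (faults so far: 3)
  step 8: ref 2 -> HIT, frames=[2,3] (faults so far: 3)
  step 9: ref 4 -> FAULT, evict 3, frames=[2,4] (faults so far: 4)
  step 10: ref 3 -> FAULT, evict 2, frames=[3,4] (faults so far: 5)
  step 11: ref 2 -> FAULT, evict 4, frames=[3,2] (faults so far: 6)
  LRU total faults: 6
--- Optimal ---
  step 0: ref 4 -> FAULT, frames=[4,-] (faults so far: 1)
  step 1: ref 4 -> HIT, frames=[4,-] (faults so far: 1)
  step 2: ref 4 -> HIT, frames=[4,-] (faults so far: 1)
  step 3: ref 3 -> FAULT, frames=[4,3] (faults so far: 2)
  step 4: ref 4 -> HIT, frames=[4,3] (faults so far: 2)
  step 5: ref 3 -> HIT, frames=[4,3] (faults so far: 2)
  step 6: ref 2 -> FAULT, evict 3, frames=[4,2] (faults so far: 3)
  step 7: ref 2 -> HIT, frames=[4,2] (faults so far: 3)
  step 8: ref 2 -> HIT, frames=[4,2] (faults so far: 3)
  step 9: ref 4 -> HIT, frames=[4,2] (faults so far: 3)
  step 10: ref 3 -> FAULT, evict 4, frames=[3,2] (faults so far: 4)
  step 11: ref 2 -> HIT, frames=[3,2] (faults so far: 4)
  Optimal total faults: 4

Answer: 6 6 4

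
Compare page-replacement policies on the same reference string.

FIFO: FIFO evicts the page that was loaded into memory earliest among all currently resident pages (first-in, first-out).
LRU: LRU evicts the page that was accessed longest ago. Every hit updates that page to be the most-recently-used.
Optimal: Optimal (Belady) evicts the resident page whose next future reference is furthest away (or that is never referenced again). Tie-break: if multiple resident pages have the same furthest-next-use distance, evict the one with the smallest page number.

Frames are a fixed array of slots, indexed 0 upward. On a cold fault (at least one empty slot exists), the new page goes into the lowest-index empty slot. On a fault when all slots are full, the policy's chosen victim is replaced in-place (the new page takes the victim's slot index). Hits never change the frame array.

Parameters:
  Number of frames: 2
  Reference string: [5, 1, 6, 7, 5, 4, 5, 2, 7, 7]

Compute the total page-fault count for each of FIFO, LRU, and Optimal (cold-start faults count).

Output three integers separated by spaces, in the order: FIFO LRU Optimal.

Answer: 8 8 7

Derivation:
--- FIFO ---
  step 0: ref 5 -> FAULT, frames=[5,-] (faults so far: 1)
  step 1: ref 1 -> FAULT, frames=[5,1] (faults so far: 2)
  step 2: ref 6 -> FAULT, evict 5, frames=[6,1] (faults so far: 3)
  step 3: ref 7 -> FAULT, evict 1, frames=[6,7] (faults so far: 4)
  step 4: ref 5 -> FAULT, evict 6, frames=[5,7] (faults so far: 5)
  step 5: ref 4 -> FAULT, evict 7, frames=[5,4] (faults so far: 6)
  step 6: ref 5 -> HIT, frames=[5,4] (faults so far: 6)
  step 7: ref 2 -> FAULT, evict 5, frames=[2,4] (faults so far: 7)
  step 8: ref 7 -> FAULT, evict 4, frames=[2,7] (faults so far: 8)
  step 9: ref 7 -> HIT, frames=[2,7] (faults so far: 8)
  FIFO total faults: 8
--- LRU ---
  step 0: ref 5 -> FAULT, frames=[5,-] (faults so far: 1)
  step 1: ref 1 -> FAULT, frames=[5,1] (faults so far: 2)
  step 2: ref 6 -> FAULT, evict 5, frames=[6,1] (faults so far: 3)
  step 3: ref 7 -> FAULT, evict 1, frames=[6,7] (faults so far: 4)
  step 4: ref 5 -> FAULT, evict 6, frames=[5,7] (faults so far: 5)
  step 5: ref 4 -> FAULT, evict 7, frames=[5,4] (faults so far: 6)
  step 6: ref 5 -> HIT, frames=[5,4] (faults so far: 6)
  step 7: ref 2 -> FAULT, evict 4, frames=[5,2] (faults so far: 7)
  step 8: ref 7 -> FAULT, evict 5, frames=[7,2] (faults so far: 8)
  step 9: ref 7 -> HIT, frames=[7,2] (faults so far: 8)
  LRU total faults: 8
--- Optimal ---
  step 0: ref 5 -> FAULT, frames=[5,-] (faults so far: 1)
  step 1: ref 1 -> FAULT, frames=[5,1] (faults so far: 2)
  step 2: ref 6 -> FAULT, evict 1, frames=[5,6] (faults so far: 3)
  step 3: ref 7 -> FAULT, evict 6, frames=[5,7] (faults so far: 4)
  step 4: ref 5 -> HIT, frames=[5,7] (faults so far: 4)
  step 5: ref 4 -> FAULT, evict 7, frames=[5,4] (faults so far: 5)
  step 6: ref 5 -> HIT, frames=[5,4] (faults so far: 5)
  step 7: ref 2 -> FAULT, evict 4, frames=[5,2] (faults so far: 6)
  step 8: ref 7 -> FAULT, evict 2, frames=[5,7] (faults so far: 7)
  step 9: ref 7 -> HIT, frames=[5,7] (faults so far: 7)
  Optimal total faults: 7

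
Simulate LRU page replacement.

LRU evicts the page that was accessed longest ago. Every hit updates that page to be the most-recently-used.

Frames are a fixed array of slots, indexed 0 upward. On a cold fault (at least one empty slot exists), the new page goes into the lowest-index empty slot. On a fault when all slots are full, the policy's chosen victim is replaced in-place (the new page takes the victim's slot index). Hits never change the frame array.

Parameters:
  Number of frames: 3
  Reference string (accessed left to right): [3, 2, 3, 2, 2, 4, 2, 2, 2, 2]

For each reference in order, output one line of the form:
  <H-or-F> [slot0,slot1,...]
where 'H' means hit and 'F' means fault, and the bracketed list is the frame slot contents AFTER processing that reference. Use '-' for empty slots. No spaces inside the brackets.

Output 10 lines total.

F [3,-,-]
F [3,2,-]
H [3,2,-]
H [3,2,-]
H [3,2,-]
F [3,2,4]
H [3,2,4]
H [3,2,4]
H [3,2,4]
H [3,2,4]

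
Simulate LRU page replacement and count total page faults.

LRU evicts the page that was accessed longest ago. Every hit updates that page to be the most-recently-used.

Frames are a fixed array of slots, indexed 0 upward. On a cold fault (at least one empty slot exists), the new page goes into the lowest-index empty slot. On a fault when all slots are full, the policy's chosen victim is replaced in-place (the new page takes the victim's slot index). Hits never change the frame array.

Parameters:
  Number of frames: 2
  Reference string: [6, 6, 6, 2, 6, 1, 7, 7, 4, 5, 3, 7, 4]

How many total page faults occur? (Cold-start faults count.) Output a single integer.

Step 0: ref 6 → FAULT, frames=[6,-]
Step 1: ref 6 → HIT, frames=[6,-]
Step 2: ref 6 → HIT, frames=[6,-]
Step 3: ref 2 → FAULT, frames=[6,2]
Step 4: ref 6 → HIT, frames=[6,2]
Step 5: ref 1 → FAULT (evict 2), frames=[6,1]
Step 6: ref 7 → FAULT (evict 6), frames=[7,1]
Step 7: ref 7 → HIT, frames=[7,1]
Step 8: ref 4 → FAULT (evict 1), frames=[7,4]
Step 9: ref 5 → FAULT (evict 7), frames=[5,4]
Step 10: ref 3 → FAULT (evict 4), frames=[5,3]
Step 11: ref 7 → FAULT (evict 5), frames=[7,3]
Step 12: ref 4 → FAULT (evict 3), frames=[7,4]
Total faults: 9

Answer: 9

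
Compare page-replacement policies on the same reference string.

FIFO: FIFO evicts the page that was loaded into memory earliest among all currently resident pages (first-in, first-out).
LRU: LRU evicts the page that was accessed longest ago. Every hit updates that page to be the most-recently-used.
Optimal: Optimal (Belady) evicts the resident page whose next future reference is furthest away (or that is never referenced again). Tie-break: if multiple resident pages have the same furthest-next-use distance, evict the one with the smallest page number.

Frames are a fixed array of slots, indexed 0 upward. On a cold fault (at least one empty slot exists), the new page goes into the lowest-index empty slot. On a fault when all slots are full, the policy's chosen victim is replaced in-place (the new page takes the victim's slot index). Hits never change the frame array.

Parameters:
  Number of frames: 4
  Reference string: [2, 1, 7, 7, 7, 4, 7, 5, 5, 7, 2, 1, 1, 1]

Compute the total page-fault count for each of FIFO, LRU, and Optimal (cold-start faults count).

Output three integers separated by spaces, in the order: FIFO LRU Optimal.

--- FIFO ---
  step 0: ref 2 -> FAULT, frames=[2,-,-,-] (faults so far: 1)
  step 1: ref 1 -> FAULT, frames=[2,1,-,-] (faults so far: 2)
  step 2: ref 7 -> FAULT, frames=[2,1,7,-] (faults so far: 3)
  step 3: ref 7 -> HIT, frames=[2,1,7,-] (faults so far: 3)
  step 4: ref 7 -> HIT, frames=[2,1,7,-] (faults so far: 3)
  step 5: ref 4 -> FAULT, frames=[2,1,7,4] (faults so far: 4)
  step 6: ref 7 -> HIT, frames=[2,1,7,4] (faults so far: 4)
  step 7: ref 5 -> FAULT, evict 2, frames=[5,1,7,4] (faults so far: 5)
  step 8: ref 5 -> HIT, frames=[5,1,7,4] (faults so far: 5)
  step 9: ref 7 -> HIT, frames=[5,1,7,4] (faults so far: 5)
  step 10: ref 2 -> FAULT, evict 1, frames=[5,2,7,4] (faults so far: 6)
  step 11: ref 1 -> FAULT, evict 7, frames=[5,2,1,4] (faults so far: 7)
  step 12: ref 1 -> HIT, frames=[5,2,1,4] (faults so far: 7)
  step 13: ref 1 -> HIT, frames=[5,2,1,4] (faults so far: 7)
  FIFO total faults: 7
--- LRU ---
  step 0: ref 2 -> FAULT, frames=[2,-,-,-] (faults so far: 1)
  step 1: ref 1 -> FAULT, frames=[2,1,-,-] (faults so far: 2)
  step 2: ref 7 -> FAULT, frames=[2,1,7,-] (faults so far: 3)
  step 3: ref 7 -> HIT, frames=[2,1,7,-] (faults so far: 3)
  step 4: ref 7 -> HIT, frames=[2,1,7,-] (faults so far: 3)
  step 5: ref 4 -> FAULT, frames=[2,1,7,4] (faults so far: 4)
  step 6: ref 7 -> HIT, frames=[2,1,7,4] (faults so far: 4)
  step 7: ref 5 -> FAULT, evict 2, frames=[5,1,7,4] (faults so far: 5)
  step 8: ref 5 -> HIT, frames=[5,1,7,4] (faults so far: 5)
  step 9: ref 7 -> HIT, frames=[5,1,7,4] (faults so far: 5)
  step 10: ref 2 -> FAULT, evict 1, frames=[5,2,7,4] (faults so far: 6)
  step 11: ref 1 -> FAULT, evict 4, frames=[5,2,7,1] (faults so far: 7)
  step 12: ref 1 -> HIT, frames=[5,2,7,1] (faults so far: 7)
  step 13: ref 1 -> HIT, frames=[5,2,7,1] (faults so far: 7)
  LRU total faults: 7
--- Optimal ---
  step 0: ref 2 -> FAULT, frames=[2,-,-,-] (faults so far: 1)
  step 1: ref 1 -> FAULT, frames=[2,1,-,-] (faults so far: 2)
  step 2: ref 7 -> FAULT, frames=[2,1,7,-] (faults so far: 3)
  step 3: ref 7 -> HIT, frames=[2,1,7,-] (faults so far: 3)
  step 4: ref 7 -> HIT, frames=[2,1,7,-] (faults so far: 3)
  step 5: ref 4 -> FAULT, frames=[2,1,7,4] (faults so far: 4)
  step 6: ref 7 -> HIT, frames=[2,1,7,4] (faults so far: 4)
  step 7: ref 5 -> FAULT, evict 4, frames=[2,1,7,5] (faults so far: 5)
  step 8: ref 5 -> HIT, frames=[2,1,7,5] (faults so far: 5)
  step 9: ref 7 -> HIT, frames=[2,1,7,5] (faults so far: 5)
  step 10: ref 2 -> HIT, frames=[2,1,7,5] (faults so far: 5)
  step 11: ref 1 -> HIT, frames=[2,1,7,5] (faults so far: 5)
  step 12: ref 1 -> HIT, frames=[2,1,7,5] (faults so far: 5)
  step 13: ref 1 -> HIT, frames=[2,1,7,5] (faults so far: 5)
  Optimal total faults: 5

Answer: 7 7 5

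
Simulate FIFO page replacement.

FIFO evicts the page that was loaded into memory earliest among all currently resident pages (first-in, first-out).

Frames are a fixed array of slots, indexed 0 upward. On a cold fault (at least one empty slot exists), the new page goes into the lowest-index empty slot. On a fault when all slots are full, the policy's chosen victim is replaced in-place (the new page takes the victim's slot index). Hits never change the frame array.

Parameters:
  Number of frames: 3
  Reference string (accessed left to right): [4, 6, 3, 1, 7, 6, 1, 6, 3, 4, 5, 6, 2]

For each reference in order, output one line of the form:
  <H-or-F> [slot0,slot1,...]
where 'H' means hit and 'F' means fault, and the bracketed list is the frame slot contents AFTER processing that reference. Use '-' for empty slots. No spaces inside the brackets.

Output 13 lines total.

F [4,-,-]
F [4,6,-]
F [4,6,3]
F [1,6,3]
F [1,7,3]
F [1,7,6]
H [1,7,6]
H [1,7,6]
F [3,7,6]
F [3,4,6]
F [3,4,5]
F [6,4,5]
F [6,2,5]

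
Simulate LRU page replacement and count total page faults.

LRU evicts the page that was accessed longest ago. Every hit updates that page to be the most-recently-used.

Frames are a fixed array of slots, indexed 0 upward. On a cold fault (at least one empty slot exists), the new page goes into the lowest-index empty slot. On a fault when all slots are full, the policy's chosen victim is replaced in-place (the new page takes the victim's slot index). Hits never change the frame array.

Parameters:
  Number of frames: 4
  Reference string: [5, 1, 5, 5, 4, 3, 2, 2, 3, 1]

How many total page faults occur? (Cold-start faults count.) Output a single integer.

Step 0: ref 5 → FAULT, frames=[5,-,-,-]
Step 1: ref 1 → FAULT, frames=[5,1,-,-]
Step 2: ref 5 → HIT, frames=[5,1,-,-]
Step 3: ref 5 → HIT, frames=[5,1,-,-]
Step 4: ref 4 → FAULT, frames=[5,1,4,-]
Step 5: ref 3 → FAULT, frames=[5,1,4,3]
Step 6: ref 2 → FAULT (evict 1), frames=[5,2,4,3]
Step 7: ref 2 → HIT, frames=[5,2,4,3]
Step 8: ref 3 → HIT, frames=[5,2,4,3]
Step 9: ref 1 → FAULT (evict 5), frames=[1,2,4,3]
Total faults: 6

Answer: 6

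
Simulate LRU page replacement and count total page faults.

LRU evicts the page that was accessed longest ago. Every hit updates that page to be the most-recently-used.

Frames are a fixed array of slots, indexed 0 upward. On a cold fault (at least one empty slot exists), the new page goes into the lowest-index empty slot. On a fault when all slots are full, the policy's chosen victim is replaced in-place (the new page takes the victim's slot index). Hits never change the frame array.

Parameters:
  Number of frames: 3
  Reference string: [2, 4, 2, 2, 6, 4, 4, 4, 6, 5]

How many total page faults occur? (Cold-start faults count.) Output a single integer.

Step 0: ref 2 → FAULT, frames=[2,-,-]
Step 1: ref 4 → FAULT, frames=[2,4,-]
Step 2: ref 2 → HIT, frames=[2,4,-]
Step 3: ref 2 → HIT, frames=[2,4,-]
Step 4: ref 6 → FAULT, frames=[2,4,6]
Step 5: ref 4 → HIT, frames=[2,4,6]
Step 6: ref 4 → HIT, frames=[2,4,6]
Step 7: ref 4 → HIT, frames=[2,4,6]
Step 8: ref 6 → HIT, frames=[2,4,6]
Step 9: ref 5 → FAULT (evict 2), frames=[5,4,6]
Total faults: 4

Answer: 4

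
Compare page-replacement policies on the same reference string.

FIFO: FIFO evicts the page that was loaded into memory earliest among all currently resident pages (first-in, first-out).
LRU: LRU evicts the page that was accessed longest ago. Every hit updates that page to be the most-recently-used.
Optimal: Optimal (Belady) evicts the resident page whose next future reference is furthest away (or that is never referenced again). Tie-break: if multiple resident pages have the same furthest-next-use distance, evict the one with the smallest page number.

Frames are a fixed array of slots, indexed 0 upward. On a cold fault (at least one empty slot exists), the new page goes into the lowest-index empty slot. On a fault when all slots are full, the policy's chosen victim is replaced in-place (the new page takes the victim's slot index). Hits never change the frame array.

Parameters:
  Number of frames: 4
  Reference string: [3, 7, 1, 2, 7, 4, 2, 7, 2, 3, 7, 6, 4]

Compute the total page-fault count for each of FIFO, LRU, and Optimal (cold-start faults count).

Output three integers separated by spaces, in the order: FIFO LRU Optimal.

--- FIFO ---
  step 0: ref 3 -> FAULT, frames=[3,-,-,-] (faults so far: 1)
  step 1: ref 7 -> FAULT, frames=[3,7,-,-] (faults so far: 2)
  step 2: ref 1 -> FAULT, frames=[3,7,1,-] (faults so far: 3)
  step 3: ref 2 -> FAULT, frames=[3,7,1,2] (faults so far: 4)
  step 4: ref 7 -> HIT, frames=[3,7,1,2] (faults so far: 4)
  step 5: ref 4 -> FAULT, evict 3, frames=[4,7,1,2] (faults so far: 5)
  step 6: ref 2 -> HIT, frames=[4,7,1,2] (faults so far: 5)
  step 7: ref 7 -> HIT, frames=[4,7,1,2] (faults so far: 5)
  step 8: ref 2 -> HIT, frames=[4,7,1,2] (faults so far: 5)
  step 9: ref 3 -> FAULT, evict 7, frames=[4,3,1,2] (faults so far: 6)
  step 10: ref 7 -> FAULT, evict 1, frames=[4,3,7,2] (faults so far: 7)
  step 11: ref 6 -> FAULT, evict 2, frames=[4,3,7,6] (faults so far: 8)
  step 12: ref 4 -> HIT, frames=[4,3,7,6] (faults so far: 8)
  FIFO total faults: 8
--- LRU ---
  step 0: ref 3 -> FAULT, frames=[3,-,-,-] (faults so far: 1)
  step 1: ref 7 -> FAULT, frames=[3,7,-,-] (faults so far: 2)
  step 2: ref 1 -> FAULT, frames=[3,7,1,-] (faults so far: 3)
  step 3: ref 2 -> FAULT, frames=[3,7,1,2] (faults so far: 4)
  step 4: ref 7 -> HIT, frames=[3,7,1,2] (faults so far: 4)
  step 5: ref 4 -> FAULT, evict 3, frames=[4,7,1,2] (faults so far: 5)
  step 6: ref 2 -> HIT, frames=[4,7,1,2] (faults so far: 5)
  step 7: ref 7 -> HIT, frames=[4,7,1,2] (faults so far: 5)
  step 8: ref 2 -> HIT, frames=[4,7,1,2] (faults so far: 5)
  step 9: ref 3 -> FAULT, evict 1, frames=[4,7,3,2] (faults so far: 6)
  step 10: ref 7 -> HIT, frames=[4,7,3,2] (faults so far: 6)
  step 11: ref 6 -> FAULT, evict 4, frames=[6,7,3,2] (faults so far: 7)
  step 12: ref 4 -> FAULT, evict 2, frames=[6,7,3,4] (faults so far: 8)
  LRU total faults: 8
--- Optimal ---
  step 0: ref 3 -> FAULT, frames=[3,-,-,-] (faults so far: 1)
  step 1: ref 7 -> FAULT, frames=[3,7,-,-] (faults so far: 2)
  step 2: ref 1 -> FAULT, frames=[3,7,1,-] (faults so far: 3)
  step 3: ref 2 -> FAULT, frames=[3,7,1,2] (faults so far: 4)
  step 4: ref 7 -> HIT, frames=[3,7,1,2] (faults so far: 4)
  step 5: ref 4 -> FAULT, evict 1, frames=[3,7,4,2] (faults so far: 5)
  step 6: ref 2 -> HIT, frames=[3,7,4,2] (faults so far: 5)
  step 7: ref 7 -> HIT, frames=[3,7,4,2] (faults so far: 5)
  step 8: ref 2 -> HIT, frames=[3,7,4,2] (faults so far: 5)
  step 9: ref 3 -> HIT, frames=[3,7,4,2] (faults so far: 5)
  step 10: ref 7 -> HIT, frames=[3,7,4,2] (faults so far: 5)
  step 11: ref 6 -> FAULT, evict 2, frames=[3,7,4,6] (faults so far: 6)
  step 12: ref 4 -> HIT, frames=[3,7,4,6] (faults so far: 6)
  Optimal total faults: 6

Answer: 8 8 6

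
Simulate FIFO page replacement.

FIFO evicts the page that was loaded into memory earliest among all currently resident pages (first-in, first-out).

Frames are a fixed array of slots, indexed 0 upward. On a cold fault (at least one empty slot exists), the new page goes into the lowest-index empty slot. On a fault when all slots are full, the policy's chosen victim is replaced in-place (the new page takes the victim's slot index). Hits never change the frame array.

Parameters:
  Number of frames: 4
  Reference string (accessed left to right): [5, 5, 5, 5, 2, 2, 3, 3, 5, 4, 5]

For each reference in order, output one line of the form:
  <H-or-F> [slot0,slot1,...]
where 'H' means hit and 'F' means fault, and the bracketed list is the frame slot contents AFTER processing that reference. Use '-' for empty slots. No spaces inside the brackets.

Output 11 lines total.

F [5,-,-,-]
H [5,-,-,-]
H [5,-,-,-]
H [5,-,-,-]
F [5,2,-,-]
H [5,2,-,-]
F [5,2,3,-]
H [5,2,3,-]
H [5,2,3,-]
F [5,2,3,4]
H [5,2,3,4]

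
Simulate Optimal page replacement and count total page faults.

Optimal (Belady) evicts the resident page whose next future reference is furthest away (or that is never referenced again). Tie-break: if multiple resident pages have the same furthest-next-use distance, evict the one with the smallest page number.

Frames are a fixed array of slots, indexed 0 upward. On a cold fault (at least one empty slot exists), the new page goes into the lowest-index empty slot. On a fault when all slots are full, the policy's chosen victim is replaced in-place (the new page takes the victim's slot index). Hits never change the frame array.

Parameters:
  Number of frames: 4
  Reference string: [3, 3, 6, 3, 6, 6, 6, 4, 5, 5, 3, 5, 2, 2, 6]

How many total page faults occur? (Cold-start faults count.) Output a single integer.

Step 0: ref 3 → FAULT, frames=[3,-,-,-]
Step 1: ref 3 → HIT, frames=[3,-,-,-]
Step 2: ref 6 → FAULT, frames=[3,6,-,-]
Step 3: ref 3 → HIT, frames=[3,6,-,-]
Step 4: ref 6 → HIT, frames=[3,6,-,-]
Step 5: ref 6 → HIT, frames=[3,6,-,-]
Step 6: ref 6 → HIT, frames=[3,6,-,-]
Step 7: ref 4 → FAULT, frames=[3,6,4,-]
Step 8: ref 5 → FAULT, frames=[3,6,4,5]
Step 9: ref 5 → HIT, frames=[3,6,4,5]
Step 10: ref 3 → HIT, frames=[3,6,4,5]
Step 11: ref 5 → HIT, frames=[3,6,4,5]
Step 12: ref 2 → FAULT (evict 3), frames=[2,6,4,5]
Step 13: ref 2 → HIT, frames=[2,6,4,5]
Step 14: ref 6 → HIT, frames=[2,6,4,5]
Total faults: 5

Answer: 5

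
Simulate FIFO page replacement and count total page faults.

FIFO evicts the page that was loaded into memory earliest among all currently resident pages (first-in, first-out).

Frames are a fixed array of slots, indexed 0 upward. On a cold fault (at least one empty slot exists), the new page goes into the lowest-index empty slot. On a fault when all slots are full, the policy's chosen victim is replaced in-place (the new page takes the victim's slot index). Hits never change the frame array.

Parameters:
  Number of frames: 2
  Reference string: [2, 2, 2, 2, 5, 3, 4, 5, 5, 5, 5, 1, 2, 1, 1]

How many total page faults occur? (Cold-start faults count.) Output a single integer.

Answer: 7

Derivation:
Step 0: ref 2 → FAULT, frames=[2,-]
Step 1: ref 2 → HIT, frames=[2,-]
Step 2: ref 2 → HIT, frames=[2,-]
Step 3: ref 2 → HIT, frames=[2,-]
Step 4: ref 5 → FAULT, frames=[2,5]
Step 5: ref 3 → FAULT (evict 2), frames=[3,5]
Step 6: ref 4 → FAULT (evict 5), frames=[3,4]
Step 7: ref 5 → FAULT (evict 3), frames=[5,4]
Step 8: ref 5 → HIT, frames=[5,4]
Step 9: ref 5 → HIT, frames=[5,4]
Step 10: ref 5 → HIT, frames=[5,4]
Step 11: ref 1 → FAULT (evict 4), frames=[5,1]
Step 12: ref 2 → FAULT (evict 5), frames=[2,1]
Step 13: ref 1 → HIT, frames=[2,1]
Step 14: ref 1 → HIT, frames=[2,1]
Total faults: 7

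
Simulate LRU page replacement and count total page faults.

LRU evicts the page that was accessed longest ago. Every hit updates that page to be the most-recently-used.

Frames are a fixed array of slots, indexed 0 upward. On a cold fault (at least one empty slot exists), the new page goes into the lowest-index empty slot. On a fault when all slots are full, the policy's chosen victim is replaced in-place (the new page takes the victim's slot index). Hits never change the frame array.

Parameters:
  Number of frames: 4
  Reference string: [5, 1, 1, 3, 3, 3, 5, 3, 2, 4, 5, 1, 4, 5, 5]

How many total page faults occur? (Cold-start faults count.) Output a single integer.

Step 0: ref 5 → FAULT, frames=[5,-,-,-]
Step 1: ref 1 → FAULT, frames=[5,1,-,-]
Step 2: ref 1 → HIT, frames=[5,1,-,-]
Step 3: ref 3 → FAULT, frames=[5,1,3,-]
Step 4: ref 3 → HIT, frames=[5,1,3,-]
Step 5: ref 3 → HIT, frames=[5,1,3,-]
Step 6: ref 5 → HIT, frames=[5,1,3,-]
Step 7: ref 3 → HIT, frames=[5,1,3,-]
Step 8: ref 2 → FAULT, frames=[5,1,3,2]
Step 9: ref 4 → FAULT (evict 1), frames=[5,4,3,2]
Step 10: ref 5 → HIT, frames=[5,4,3,2]
Step 11: ref 1 → FAULT (evict 3), frames=[5,4,1,2]
Step 12: ref 4 → HIT, frames=[5,4,1,2]
Step 13: ref 5 → HIT, frames=[5,4,1,2]
Step 14: ref 5 → HIT, frames=[5,4,1,2]
Total faults: 6

Answer: 6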